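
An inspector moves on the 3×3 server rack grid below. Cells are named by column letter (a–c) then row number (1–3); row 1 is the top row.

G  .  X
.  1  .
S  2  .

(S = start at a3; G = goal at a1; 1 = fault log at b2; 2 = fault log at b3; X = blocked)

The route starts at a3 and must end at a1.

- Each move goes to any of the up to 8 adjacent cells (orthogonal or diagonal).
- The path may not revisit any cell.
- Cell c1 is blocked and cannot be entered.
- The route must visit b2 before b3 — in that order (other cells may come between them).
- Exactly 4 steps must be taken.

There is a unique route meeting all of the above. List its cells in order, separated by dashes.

a3 - b2 - b3 - a2 - a1

The waypoints must appear in the order b2, b3, with no cell reused.
Route from a3: up-right 1 to b2, down 1 to b3, up-left 1 to a2, up 1 to a1 — 4 moves in all.
Check: order respected (1 at step 1, 2 at step 2); 4 moves as required.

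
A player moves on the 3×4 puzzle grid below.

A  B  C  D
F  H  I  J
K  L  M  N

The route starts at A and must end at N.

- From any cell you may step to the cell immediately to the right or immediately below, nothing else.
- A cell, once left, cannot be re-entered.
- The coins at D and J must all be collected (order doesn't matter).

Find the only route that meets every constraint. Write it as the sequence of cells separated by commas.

A, B, C, D, J, N

Moves only go right or down, so the column and row indices never decrease.
Route from A: right 3 to D, down 2 to N — 5 moves in all.
Check: all required cells visited.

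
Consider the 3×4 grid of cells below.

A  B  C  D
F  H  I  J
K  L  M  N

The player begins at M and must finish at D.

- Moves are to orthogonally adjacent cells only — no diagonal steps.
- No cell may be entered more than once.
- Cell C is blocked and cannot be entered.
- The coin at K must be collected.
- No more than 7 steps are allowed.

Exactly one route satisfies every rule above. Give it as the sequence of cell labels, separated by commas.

The budget equals the shortest possible length, so every move has to be on a shortest route through the required cells.
Route from M: 2× left (reaching K), up to F, 3× right (reaching J), up to D — 7 moves in all.
Check: all required cells visited; 7 ≤ 7 moves.

M, L, K, F, H, I, J, D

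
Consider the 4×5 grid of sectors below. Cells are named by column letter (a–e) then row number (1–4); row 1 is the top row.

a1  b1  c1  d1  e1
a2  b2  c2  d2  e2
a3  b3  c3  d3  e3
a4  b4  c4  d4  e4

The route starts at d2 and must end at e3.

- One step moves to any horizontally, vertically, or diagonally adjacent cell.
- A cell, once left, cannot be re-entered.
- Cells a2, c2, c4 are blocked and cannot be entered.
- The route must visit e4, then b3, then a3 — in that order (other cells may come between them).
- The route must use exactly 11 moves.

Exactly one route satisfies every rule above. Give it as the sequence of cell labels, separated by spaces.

The waypoints must appear in the order e4, b3, a3, with no cell reused.
Route from d2: down to d3, down-right to e4, left to d4, up-left to c3, 2× left (reaching a3), 2× up-right (reaching c1), right to d1, down-right to e2, down to e3 — 11 moves in all.
Check: order respected (e4 at step 2, b3 at step 5, a3 at step 6); 11 moves as required.

d2 d3 e4 d4 c3 b3 a3 b2 c1 d1 e2 e3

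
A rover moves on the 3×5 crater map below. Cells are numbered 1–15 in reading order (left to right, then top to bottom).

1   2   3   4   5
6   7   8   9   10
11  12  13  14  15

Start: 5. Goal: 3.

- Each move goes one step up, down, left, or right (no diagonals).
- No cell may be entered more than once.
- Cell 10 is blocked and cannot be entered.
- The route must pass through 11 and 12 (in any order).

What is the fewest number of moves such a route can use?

Any route passes through 11 and 12 in some order between 5 and 3. Summing Manhattan distances along each leg and taking the cheapest ordering (5 → 11 → 12 → 3) gives a lower bound of 6 + 1 + 3 = 10 moves.
A route of 10 moves achieves this: 5 → 4 → 9 → 14 → 13 → 12 → 11 → 6 → 1 → 2 → 3.
Since 10 matches the lower bound, it is optimal.

10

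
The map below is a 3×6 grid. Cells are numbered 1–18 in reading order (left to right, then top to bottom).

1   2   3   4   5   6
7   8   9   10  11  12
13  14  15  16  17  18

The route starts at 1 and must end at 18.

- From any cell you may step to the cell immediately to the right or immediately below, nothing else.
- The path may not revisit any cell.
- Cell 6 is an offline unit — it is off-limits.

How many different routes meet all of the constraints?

20

A right/down-only route from 1 to 18 makes exactly 2 down-moves and 5 right-moves in some order.
With no other constraints that would be C(7,2) = 21 routes.
Subtract routes through each blocked cell (inclusion–exclusion for overlaps): − through 6: 1 → 20.
That gives 20 routes.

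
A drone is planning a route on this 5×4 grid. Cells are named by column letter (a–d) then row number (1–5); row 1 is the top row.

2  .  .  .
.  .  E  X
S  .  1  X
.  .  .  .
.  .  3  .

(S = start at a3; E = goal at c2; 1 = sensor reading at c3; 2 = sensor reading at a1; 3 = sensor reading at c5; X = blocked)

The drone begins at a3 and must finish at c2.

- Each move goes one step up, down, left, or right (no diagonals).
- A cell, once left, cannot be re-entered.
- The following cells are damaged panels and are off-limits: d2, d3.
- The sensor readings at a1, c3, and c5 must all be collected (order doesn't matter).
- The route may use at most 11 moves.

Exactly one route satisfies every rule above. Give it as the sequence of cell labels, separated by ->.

a3 -> a2 -> a1 -> b1 -> b2 -> b3 -> b4 -> b5 -> c5 -> c4 -> c3 -> c2

The 11-move cap with required stops at a1, c3, c5 leaves no slack for detours.
Route from a3: up 2 to a1, right 1 to b1, down 4 to b5, right 1 to c5, up 3 to c2 — 11 moves in all.
Check: all required cells visited; 11 ≤ 11 moves.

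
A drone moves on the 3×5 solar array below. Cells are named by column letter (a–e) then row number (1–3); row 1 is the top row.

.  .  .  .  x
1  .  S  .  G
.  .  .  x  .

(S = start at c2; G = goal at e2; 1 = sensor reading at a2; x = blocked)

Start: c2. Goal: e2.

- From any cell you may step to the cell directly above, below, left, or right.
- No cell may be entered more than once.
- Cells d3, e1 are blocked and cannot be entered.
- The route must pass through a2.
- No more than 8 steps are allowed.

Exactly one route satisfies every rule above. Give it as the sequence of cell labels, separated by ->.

The 8-move cap with required stops at a2 leaves no slack for detours.
Route from c2: left 2 to a2, up 1 to a1, right 3 to d1, down 1 to d2, right 1 to e2 — 8 moves in all.
Check: all required cells visited; 8 ≤ 8 moves.

c2 -> b2 -> a2 -> a1 -> b1 -> c1 -> d1 -> d2 -> e2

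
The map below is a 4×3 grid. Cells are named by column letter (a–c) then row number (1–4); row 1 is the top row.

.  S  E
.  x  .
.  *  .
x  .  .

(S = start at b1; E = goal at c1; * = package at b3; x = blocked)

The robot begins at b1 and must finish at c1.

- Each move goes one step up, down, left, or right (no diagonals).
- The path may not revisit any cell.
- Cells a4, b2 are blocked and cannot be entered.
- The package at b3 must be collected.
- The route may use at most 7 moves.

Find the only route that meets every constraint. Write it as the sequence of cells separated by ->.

Any route must reach b3 and still end at c1 within 7 moves, so the order of the required stops is forced.
Route from b1: left 1 to a1, down 2 to a3, right 2 to c3, up 2 to c1 — 7 moves in all.
Check: all required cells visited; 7 ≤ 7 moves.

b1 -> a1 -> a2 -> a3 -> b3 -> c3 -> c2 -> c1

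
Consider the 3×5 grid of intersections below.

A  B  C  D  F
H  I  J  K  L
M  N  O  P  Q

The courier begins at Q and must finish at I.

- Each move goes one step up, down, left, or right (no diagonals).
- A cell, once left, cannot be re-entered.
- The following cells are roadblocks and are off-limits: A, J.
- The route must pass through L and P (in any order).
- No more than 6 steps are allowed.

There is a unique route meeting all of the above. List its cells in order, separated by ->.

Any route must reach L and P and still end at I within 6 moves, so the order of the required stops is forced.
Route from Q: up 1 to L, left 1 to K, down 1 to P, left 2 to N, up 1 to I — 6 moves in all.
Check: all required cells visited; 6 ≤ 6 moves.

Q -> L -> K -> P -> O -> N -> I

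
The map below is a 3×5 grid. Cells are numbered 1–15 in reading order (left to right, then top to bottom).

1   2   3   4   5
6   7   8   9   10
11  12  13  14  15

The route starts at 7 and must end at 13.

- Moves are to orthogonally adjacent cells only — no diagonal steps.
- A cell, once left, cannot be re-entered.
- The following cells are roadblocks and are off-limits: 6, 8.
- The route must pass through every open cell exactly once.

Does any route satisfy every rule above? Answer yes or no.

no

Cell 1 has only one open neighbour but is neither the start nor the goal, so a Hamiltonian route would have to both enter and leave it through the same neighbour — impossible without revisiting.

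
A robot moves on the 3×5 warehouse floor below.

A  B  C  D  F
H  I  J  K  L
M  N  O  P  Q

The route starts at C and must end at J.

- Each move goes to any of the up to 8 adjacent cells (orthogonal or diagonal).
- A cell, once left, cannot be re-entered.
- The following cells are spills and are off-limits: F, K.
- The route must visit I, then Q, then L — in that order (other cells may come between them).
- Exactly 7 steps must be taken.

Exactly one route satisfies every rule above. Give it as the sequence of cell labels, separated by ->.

The waypoints must appear in the order I, Q, L, with no cell reused.
Route from C: down-left to I, down-right to O, 2× right (reaching Q), up to L, up-left to D, down-left to J — 7 moves in all.
Check: order respected (I at step 1, Q at step 4, L at step 5); 7 moves as required.

C -> I -> O -> P -> Q -> L -> D -> J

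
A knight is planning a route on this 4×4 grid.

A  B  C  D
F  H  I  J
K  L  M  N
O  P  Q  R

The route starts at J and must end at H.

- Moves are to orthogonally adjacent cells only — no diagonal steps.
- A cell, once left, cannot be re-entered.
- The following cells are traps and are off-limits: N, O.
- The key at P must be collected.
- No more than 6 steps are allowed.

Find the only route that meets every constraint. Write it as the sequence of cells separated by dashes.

J - I - M - Q - P - L - H

The 6-move cap with required stops at P leaves no slack for detours.
Route from J: left to I, 2× down (reaching Q), left to P, 2× up (reaching H) — 6 moves in all.
Check: all required cells visited; 6 ≤ 6 moves.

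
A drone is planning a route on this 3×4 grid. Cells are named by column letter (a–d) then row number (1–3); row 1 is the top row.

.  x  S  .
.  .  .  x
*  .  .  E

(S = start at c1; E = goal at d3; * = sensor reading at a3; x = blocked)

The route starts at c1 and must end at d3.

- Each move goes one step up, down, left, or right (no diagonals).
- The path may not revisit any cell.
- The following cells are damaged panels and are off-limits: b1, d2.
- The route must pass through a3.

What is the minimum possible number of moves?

7

Any route passes through a3 somewhere between c1 and d3. Summing Manhattan distances along the two legs (c1 → a3 → d3) gives a lower bound of 4 + 3 = 7 moves.
A route of 7 moves achieves this: c1 → c2 → b2 → a2 → a3 → b3 → c3 → d3.
Since 7 matches the lower bound, it is optimal.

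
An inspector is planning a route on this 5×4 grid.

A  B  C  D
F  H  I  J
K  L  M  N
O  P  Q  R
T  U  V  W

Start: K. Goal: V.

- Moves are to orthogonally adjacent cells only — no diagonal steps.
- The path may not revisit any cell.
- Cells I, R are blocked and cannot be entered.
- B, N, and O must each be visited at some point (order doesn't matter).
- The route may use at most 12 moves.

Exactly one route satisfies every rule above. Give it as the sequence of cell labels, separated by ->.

K -> O -> P -> L -> H -> B -> C -> D -> J -> N -> M -> Q -> V

The budget equals the shortest possible length, so every move has to be on a shortest route through the required cells.
Route from K: down 1 to O, right 1 to P, up 3 to B, right 2 to D, down 2 to N, left 1 to M, down 2 to V — 12 moves in all.
Check: all required cells visited; 12 ≤ 12 moves.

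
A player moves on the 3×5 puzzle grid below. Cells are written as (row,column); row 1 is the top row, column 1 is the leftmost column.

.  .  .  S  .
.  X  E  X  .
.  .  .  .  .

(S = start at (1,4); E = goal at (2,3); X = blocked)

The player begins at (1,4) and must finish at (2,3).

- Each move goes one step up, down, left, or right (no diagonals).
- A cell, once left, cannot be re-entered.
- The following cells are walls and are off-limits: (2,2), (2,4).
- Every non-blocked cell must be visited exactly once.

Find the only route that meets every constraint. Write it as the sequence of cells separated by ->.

Need to visit all 13 open cells exactly once, starting at (1,4) and ending at (2,3).
Cell (1,5) has only two open neighbours ((2,5) and (1,4)), so the path must pass straight through it: one of those is the cell it's entered from and the other is where it exits.
Route from (1,4): right 1 to (1,5), down 2 to (3,5), left 4 to (3,1), up 2 to (1,1), right 2 to (1,3), down 1 to (2,3) — 12 moves in all.
Check: all 13 open cells covered.

(1,4) -> (1,5) -> (2,5) -> (3,5) -> (3,4) -> (3,3) -> (3,2) -> (3,1) -> (2,1) -> (1,1) -> (1,2) -> (1,3) -> (2,3)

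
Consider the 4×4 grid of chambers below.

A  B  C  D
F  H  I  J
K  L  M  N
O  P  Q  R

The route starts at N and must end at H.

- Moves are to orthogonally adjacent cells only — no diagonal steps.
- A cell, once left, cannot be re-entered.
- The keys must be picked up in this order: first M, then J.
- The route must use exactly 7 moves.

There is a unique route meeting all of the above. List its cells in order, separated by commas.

The waypoints must appear in the order M, J, with no cell reused.
Route from N: left 1 to M, up 1 to I, right 1 to J, up 1 to D, left 2 to B, down 1 to H — 7 moves in all.
Check: order respected (M at step 1, J at step 3); 7 moves as required.

N, M, I, J, D, C, B, H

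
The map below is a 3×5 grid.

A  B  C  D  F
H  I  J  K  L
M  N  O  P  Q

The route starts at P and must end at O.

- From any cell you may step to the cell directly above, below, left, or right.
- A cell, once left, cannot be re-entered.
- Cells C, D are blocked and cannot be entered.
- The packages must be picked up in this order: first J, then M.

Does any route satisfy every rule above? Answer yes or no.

yes

One route that works: P → K → J → I → H → M → N → O.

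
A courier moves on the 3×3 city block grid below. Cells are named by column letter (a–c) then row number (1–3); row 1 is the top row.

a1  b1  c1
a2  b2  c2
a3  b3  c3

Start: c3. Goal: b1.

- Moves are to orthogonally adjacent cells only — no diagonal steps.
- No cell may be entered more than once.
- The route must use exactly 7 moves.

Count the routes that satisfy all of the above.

Need simple routes of exactly 7 moves from c3 to b1 (Manhattan distance 3, so 2 moves are spent on a detour and 2 undoing it).
Enumerating: c3 c2 b2 b3 a3 a2 a1 b1 | c3 b3 a3 a2 b2 c2 c1 b1.
That gives 2 routes.

2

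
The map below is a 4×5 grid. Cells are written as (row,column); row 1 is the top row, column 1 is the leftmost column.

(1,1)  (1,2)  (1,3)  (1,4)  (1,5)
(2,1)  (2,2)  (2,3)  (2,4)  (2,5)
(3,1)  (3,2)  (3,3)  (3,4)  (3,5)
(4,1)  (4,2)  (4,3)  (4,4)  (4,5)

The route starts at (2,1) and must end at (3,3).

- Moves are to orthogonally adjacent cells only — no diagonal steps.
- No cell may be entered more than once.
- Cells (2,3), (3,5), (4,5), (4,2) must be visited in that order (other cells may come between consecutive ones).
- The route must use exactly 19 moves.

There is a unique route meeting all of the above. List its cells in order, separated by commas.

(2,1), (1,1), (1,2), (2,2), (2,3), (1,3), (1,4), (1,5), (2,5), (2,4), (3,4), (3,5), (4,5), (4,4), (4,3), (4,2), (4,1), (3,1), (3,2), (3,3)

The waypoints must appear in the order (2,3), (3,5), (4,5), (4,2), with no cell reused.
Route from (2,1): up 1 to (1,1), right 1 to (1,2), down 1 to (2,2), right 1 to (2,3), up 1 to (1,3), right 2 to (1,5), down 1 to (2,5), left 1 to (2,4), down 1 to (3,4), right 1 to (3,5), down 1 to (4,5), left 4 to (4,1), up 1 to (3,1), right 2 to (3,3) — 19 moves in all.
Check: order respected ((2,3) at step 4, (3,5) at step 11, (4,5) at step 12, (4,2) at step 15); 19 moves as required.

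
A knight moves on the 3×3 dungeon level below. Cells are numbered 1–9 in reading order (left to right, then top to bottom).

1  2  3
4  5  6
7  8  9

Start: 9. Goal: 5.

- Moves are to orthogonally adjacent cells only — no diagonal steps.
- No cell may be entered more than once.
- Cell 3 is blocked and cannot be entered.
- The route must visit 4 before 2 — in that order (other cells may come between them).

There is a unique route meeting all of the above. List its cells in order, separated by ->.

The waypoints must appear in the order 4, 2, with no cell reused.
Route from 9: left 2 to 7, up 2 to 1, right 1 to 2, down 1 to 5 — 6 moves in all.
Check: order respected (4 at step 3, 2 at step 5).

9 -> 8 -> 7 -> 4 -> 1 -> 2 -> 5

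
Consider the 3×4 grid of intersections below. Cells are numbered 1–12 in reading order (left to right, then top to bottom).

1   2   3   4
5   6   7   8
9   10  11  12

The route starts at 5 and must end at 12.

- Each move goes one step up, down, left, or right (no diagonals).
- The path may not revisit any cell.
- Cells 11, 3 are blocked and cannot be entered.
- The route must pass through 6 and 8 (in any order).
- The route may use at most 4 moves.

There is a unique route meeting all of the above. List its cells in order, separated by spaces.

The budget equals the shortest possible length, so every move has to be on a shortest route through the required cells.
Route from 5: 3× right (reaching 8), down to 12 — 4 moves in all.
Check: all required cells visited; 4 ≤ 4 moves.

5 6 7 8 12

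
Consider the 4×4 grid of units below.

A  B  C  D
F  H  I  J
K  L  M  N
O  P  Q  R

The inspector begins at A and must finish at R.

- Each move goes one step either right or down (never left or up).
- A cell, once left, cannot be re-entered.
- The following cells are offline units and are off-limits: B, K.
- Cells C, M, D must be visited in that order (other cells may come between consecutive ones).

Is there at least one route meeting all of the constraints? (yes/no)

no

D lies above M, so going from M to D would need an upward move — but moves only go right/down, so M cannot be visited before D.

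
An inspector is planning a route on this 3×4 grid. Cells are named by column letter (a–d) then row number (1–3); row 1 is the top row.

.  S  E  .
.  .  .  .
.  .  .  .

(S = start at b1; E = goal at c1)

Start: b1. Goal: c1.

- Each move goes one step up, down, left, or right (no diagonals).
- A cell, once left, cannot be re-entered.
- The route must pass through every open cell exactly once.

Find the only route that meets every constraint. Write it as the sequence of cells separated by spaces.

b1 a1 a2 a3 b3 b2 c2 c3 d3 d2 d1 c1

Need to visit all 12 open cells exactly once, starting at b1 and ending at c1.
Route from b1: left 1 to a1, down 2 to a3, right 1 to b3, up 1 to b2, right 1 to c2, down 1 to c3, right 1 to d3, up 2 to d1, left 1 to c1 — 11 moves in all.
Check: all 12 open cells covered.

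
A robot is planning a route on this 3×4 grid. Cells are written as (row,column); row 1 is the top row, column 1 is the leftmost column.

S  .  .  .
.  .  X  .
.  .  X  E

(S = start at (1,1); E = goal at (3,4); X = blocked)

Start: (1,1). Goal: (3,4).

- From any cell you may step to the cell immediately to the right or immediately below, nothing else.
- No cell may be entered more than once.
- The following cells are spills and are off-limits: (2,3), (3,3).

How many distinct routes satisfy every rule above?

A right/down-only route from (1,1) to (3,4) makes exactly 2 down-moves and 3 right-moves in some order.
With no other constraints that would be C(5,2) = 10 routes.
Subtract routes through each blocked cell (inclusion–exclusion for overlaps): − through (2,3): 6 − through (3,3): 6 + through (2,3)&(3,3): 3 → 1.
That gives 1 route.

1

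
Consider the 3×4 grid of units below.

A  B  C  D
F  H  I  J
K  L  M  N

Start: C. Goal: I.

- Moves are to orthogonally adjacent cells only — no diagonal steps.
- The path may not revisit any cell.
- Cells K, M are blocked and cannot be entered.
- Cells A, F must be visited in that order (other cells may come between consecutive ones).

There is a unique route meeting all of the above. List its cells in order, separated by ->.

The waypoints must appear in the order A, F, with no cell reused.
Route from C: 2× left (reaching A), down to F, 2× right (reaching I) — 5 moves in all.
Check: order respected (A at step 2, F at step 3).

C -> B -> A -> F -> H -> I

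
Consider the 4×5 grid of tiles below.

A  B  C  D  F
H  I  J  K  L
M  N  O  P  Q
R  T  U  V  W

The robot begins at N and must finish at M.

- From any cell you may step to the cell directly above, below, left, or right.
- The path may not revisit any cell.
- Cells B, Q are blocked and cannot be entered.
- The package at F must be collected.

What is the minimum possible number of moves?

11

Any route passes through F somewhere between N and M. Summing Manhattan distances along the two legs (N → F → M) gives a lower bound of 5 + 6 = 11 moves.
A route of 11 moves achieves this: N → O → P → K → L → F → D → C → J → I → H → M.
Since 11 matches the lower bound, it is optimal.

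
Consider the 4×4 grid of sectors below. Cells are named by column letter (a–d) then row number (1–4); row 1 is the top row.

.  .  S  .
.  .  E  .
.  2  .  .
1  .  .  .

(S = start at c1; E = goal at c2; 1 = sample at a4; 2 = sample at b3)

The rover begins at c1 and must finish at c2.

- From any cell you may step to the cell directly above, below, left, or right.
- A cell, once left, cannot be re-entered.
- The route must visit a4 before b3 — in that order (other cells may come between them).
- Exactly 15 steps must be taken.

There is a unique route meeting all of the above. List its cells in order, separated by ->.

c1 -> d1 -> d2 -> d3 -> d4 -> c4 -> b4 -> a4 -> a3 -> a2 -> a1 -> b1 -> b2 -> b3 -> c3 -> c2

The waypoints must appear in the order a4, b3, with no cell reused.
Route from c1: right 1 to d1, down 3 to d4, left 3 to a4, up 3 to a1, right 1 to b1, down 2 to b3, right 1 to c3, up 1 to c2 — 15 moves in all.
Check: order respected (1 at step 7, 2 at step 13); 15 moves as required.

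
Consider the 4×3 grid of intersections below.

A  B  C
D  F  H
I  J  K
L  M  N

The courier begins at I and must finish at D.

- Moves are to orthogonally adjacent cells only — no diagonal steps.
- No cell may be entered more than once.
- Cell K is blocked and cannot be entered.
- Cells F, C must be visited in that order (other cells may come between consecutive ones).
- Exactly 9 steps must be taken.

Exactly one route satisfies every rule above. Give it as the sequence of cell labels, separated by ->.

I -> L -> M -> J -> F -> H -> C -> B -> A -> D

The waypoints must appear in the order F, C, with no cell reused.
Route from I: down 1 to L, right 1 to M, up 2 to F, right 1 to H, up 1 to C, left 2 to A, down 1 to D — 9 moves in all.
Check: order respected (F at step 4, C at step 6); 9 moves as required.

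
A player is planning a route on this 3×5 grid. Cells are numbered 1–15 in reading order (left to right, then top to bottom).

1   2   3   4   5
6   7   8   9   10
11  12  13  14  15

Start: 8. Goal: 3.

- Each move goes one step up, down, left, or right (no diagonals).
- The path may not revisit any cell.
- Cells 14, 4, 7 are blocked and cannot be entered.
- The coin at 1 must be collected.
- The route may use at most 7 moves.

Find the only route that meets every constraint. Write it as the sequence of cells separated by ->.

8 -> 13 -> 12 -> 11 -> 6 -> 1 -> 2 -> 3

The 7-move cap with required stops at 1 leaves no slack for detours.
Route from 8: down 1 to 13, left 2 to 11, up 2 to 1, right 2 to 3 — 7 moves in all.
Check: all required cells visited; 7 ≤ 7 moves.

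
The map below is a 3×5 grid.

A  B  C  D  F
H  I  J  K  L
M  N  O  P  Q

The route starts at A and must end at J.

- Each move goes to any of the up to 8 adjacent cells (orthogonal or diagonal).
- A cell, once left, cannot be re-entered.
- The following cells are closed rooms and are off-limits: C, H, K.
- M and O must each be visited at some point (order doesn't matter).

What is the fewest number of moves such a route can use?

Any route passes through M and O in some order between A and J. Summing Chebyshev distances along each leg and taking the cheapest ordering (A → M → O → J) gives a lower bound of 2 + 2 + 1 = 5 moves.
A route of 5 moves achieves this: A → I → M → N → O → J.
Since 5 matches the lower bound, it is optimal.

5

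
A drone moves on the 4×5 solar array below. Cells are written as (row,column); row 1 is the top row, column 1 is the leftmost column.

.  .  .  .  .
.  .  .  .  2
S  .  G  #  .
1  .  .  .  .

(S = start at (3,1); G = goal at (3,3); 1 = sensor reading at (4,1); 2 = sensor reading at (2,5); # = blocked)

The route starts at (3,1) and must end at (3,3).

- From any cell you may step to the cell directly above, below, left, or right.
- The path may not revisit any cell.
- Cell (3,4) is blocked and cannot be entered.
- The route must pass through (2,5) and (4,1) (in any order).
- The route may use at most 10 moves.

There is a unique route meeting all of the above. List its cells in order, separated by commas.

The budget equals the shortest possible length, so every move has to be on a shortest route through the required cells.
Route from (3,1): down to (4,1), 4× right (reaching (4,5)), 2× up (reaching (2,5)), 2× left (reaching (2,3)), down to (3,3) — 10 moves in all.
Check: all required cells visited; 10 ≤ 10 moves.

(3,1), (4,1), (4,2), (4,3), (4,4), (4,5), (3,5), (2,5), (2,4), (2,3), (3,3)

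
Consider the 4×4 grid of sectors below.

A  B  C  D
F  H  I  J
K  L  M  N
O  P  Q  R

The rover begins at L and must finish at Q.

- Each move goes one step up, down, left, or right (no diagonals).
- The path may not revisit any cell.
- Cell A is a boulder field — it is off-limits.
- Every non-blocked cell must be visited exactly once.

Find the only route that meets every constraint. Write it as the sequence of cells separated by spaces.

Need to visit all 15 open cells exactly once, starting at L and ending at Q.
Cell D has only two open neighbours (J and C), so the path must pass straight through it: one of those is the cell it's entered from and the other is where it exits.
Route from L: down to P, left to O, 2× up (reaching F), right to H, up to B, 2× right (reaching D), down to J, left to I, down to M, right to N, down to R, left to Q — 14 moves in all.
Check: all 15 open cells covered.

L P O K F H B C D J I M N R Q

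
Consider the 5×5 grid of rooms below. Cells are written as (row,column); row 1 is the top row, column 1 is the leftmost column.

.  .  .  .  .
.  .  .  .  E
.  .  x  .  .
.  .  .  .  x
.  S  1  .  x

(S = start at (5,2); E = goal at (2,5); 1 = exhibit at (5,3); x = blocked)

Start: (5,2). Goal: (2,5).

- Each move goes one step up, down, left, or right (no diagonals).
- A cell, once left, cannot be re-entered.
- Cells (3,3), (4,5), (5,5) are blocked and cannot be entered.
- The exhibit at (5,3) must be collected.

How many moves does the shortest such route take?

Any route passes through (5,3) somewhere between (5,2) and (2,5). Summing Manhattan distances along the two legs ((5,2) → (5,3) → (2,5)) gives a lower bound of 1 + 5 = 6 moves.
A route of 6 moves achieves this: (5,2) → (5,3) → (4,3) → (4,4) → (3,4) → (2,4) → (2,5).
Since 6 matches the lower bound, it is optimal.

6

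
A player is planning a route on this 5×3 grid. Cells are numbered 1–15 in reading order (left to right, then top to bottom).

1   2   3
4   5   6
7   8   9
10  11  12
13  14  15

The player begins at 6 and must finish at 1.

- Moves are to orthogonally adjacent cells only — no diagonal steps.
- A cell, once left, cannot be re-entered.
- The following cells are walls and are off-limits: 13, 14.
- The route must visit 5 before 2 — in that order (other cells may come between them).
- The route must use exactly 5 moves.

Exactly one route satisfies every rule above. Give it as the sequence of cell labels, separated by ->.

The waypoints must appear in the order 5, 2, with no cell reused.
Route from 6: down to 9, left to 8, 2× up (reaching 2), left to 1 — 5 moves in all.
Check: order respected (5 at step 3, 2 at step 4); 5 moves as required.

6 -> 9 -> 8 -> 5 -> 2 -> 1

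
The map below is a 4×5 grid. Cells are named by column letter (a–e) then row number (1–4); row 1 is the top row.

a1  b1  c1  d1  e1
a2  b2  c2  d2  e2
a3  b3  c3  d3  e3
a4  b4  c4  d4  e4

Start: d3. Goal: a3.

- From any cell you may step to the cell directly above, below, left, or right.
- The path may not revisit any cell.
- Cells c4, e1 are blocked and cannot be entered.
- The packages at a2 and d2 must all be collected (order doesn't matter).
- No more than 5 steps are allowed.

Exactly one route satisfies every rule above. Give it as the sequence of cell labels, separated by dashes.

Any route must reach a2 and d2 and still end at a3 within 5 moves, so the order of the required stops is forced.
Route from d3: up to d2, 3× left (reaching a2), down to a3 — 5 moves in all.
Check: all required cells visited; 5 ≤ 5 moves.

d3 - d2 - c2 - b2 - a2 - a3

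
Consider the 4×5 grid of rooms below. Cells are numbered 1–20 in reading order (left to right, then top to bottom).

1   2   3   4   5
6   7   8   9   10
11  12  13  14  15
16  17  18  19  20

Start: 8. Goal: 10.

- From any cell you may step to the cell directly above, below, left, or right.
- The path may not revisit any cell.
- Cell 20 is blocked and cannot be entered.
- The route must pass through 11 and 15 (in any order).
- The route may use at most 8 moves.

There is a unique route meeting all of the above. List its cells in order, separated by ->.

The 8-move cap with required stops at 11, 15 leaves no slack for detours.
Route from 8: 2× left (reaching 6), down to 11, 4× right (reaching 15), up to 10 — 8 moves in all.
Check: all required cells visited; 8 ≤ 8 moves.

8 -> 7 -> 6 -> 11 -> 12 -> 13 -> 14 -> 15 -> 10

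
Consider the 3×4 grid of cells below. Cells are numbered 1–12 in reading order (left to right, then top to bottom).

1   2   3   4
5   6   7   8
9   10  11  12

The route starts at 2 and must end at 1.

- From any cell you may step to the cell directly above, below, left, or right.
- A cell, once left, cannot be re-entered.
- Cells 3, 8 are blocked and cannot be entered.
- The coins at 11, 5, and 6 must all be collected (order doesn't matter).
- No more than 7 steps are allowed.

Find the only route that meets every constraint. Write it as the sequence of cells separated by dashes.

2 - 6 - 7 - 11 - 10 - 9 - 5 - 1

Any route must reach 11, 5, and 6 and still end at 1 within 7 moves, so the order of the required stops is forced.
Route from 2: down to 6, right to 7, down to 11, 2× left (reaching 9), 2× up (reaching 1) — 7 moves in all.
Check: all required cells visited; 7 ≤ 7 moves.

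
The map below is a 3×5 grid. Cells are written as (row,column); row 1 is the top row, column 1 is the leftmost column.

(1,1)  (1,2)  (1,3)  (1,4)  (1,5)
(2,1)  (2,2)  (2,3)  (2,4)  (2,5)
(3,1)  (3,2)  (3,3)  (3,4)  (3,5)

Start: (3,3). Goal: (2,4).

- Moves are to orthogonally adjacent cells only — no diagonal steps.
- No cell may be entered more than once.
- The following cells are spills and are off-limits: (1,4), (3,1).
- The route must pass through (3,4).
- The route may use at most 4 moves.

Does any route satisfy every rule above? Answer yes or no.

One route that works: (3,3) → (3,4) → (2,4).

yes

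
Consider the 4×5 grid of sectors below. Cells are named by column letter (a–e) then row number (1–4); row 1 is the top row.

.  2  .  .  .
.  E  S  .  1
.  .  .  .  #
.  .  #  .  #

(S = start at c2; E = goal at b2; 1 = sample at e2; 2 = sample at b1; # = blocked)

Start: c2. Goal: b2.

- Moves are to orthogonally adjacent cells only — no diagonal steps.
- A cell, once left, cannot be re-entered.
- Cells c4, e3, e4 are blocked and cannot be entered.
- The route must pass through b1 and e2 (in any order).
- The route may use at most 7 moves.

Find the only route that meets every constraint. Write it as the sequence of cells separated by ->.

c2 -> d2 -> e2 -> e1 -> d1 -> c1 -> b1 -> b2

The budget equals the shortest possible length, so every move has to be on a shortest route through the required cells.
Route from c2: right 2 to e2, up 1 to e1, left 3 to b1, down 1 to b2 — 7 moves in all.
Check: all required cells visited; 7 ≤ 7 moves.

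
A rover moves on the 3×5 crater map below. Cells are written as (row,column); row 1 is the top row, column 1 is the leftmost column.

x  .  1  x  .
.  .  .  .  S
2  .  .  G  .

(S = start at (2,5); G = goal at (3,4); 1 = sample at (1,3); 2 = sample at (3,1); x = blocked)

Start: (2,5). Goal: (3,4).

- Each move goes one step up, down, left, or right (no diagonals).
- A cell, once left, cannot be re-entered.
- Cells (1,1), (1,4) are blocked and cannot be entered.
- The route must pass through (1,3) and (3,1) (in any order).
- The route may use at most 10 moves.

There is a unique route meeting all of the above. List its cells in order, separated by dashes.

(2,5) - (2,4) - (2,3) - (1,3) - (1,2) - (2,2) - (2,1) - (3,1) - (3,2) - (3,3) - (3,4)

The 10-move cap with required stops at (1,3), (3,1) leaves no slack for detours.
Route from (2,5): 2× left (reaching (2,3)), up to (1,3), left to (1,2), down to (2,2), left to (2,1), down to (3,1), 3× right (reaching (3,4)) — 10 moves in all.
Check: all required cells visited; 10 ≤ 10 moves.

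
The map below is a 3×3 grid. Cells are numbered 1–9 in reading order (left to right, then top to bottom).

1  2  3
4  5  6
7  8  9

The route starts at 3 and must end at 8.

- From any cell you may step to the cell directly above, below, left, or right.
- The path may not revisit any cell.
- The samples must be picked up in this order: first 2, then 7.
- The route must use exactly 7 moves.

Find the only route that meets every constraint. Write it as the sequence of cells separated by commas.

The waypoints must appear in the order 2, 7, with no cell reused.
Route from 3: down to 6, left to 5, up to 2, left to 1, 2× down (reaching 7), right to 8 — 7 moves in all.
Check: order respected (2 at step 3, 7 at step 6); 7 moves as required.

3, 6, 5, 2, 1, 4, 7, 8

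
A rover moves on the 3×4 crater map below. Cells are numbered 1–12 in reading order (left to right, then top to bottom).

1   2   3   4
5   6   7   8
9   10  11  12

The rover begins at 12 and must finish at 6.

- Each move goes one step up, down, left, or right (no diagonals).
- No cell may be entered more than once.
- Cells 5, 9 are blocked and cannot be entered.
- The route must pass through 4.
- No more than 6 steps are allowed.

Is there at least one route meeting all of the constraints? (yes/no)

One route that works: 12 → 8 → 4 → 3 → 7 → 6.

yes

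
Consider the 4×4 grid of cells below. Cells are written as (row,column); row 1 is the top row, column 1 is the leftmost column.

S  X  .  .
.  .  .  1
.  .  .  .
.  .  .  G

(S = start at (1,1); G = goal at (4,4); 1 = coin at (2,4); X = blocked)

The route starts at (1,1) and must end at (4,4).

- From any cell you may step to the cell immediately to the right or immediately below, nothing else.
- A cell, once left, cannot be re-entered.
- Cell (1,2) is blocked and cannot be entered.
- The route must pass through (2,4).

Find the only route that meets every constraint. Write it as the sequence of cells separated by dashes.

(1,1) - (2,1) - (2,2) - (2,3) - (2,4) - (3,4) - (4,4)

Moves only go right or down, so the column and row indices never decrease.
Route from (1,1): down to (2,1), 3× right (reaching (2,4)), 2× down (reaching (4,4)) — 6 moves in all.
Check: all required cells visited.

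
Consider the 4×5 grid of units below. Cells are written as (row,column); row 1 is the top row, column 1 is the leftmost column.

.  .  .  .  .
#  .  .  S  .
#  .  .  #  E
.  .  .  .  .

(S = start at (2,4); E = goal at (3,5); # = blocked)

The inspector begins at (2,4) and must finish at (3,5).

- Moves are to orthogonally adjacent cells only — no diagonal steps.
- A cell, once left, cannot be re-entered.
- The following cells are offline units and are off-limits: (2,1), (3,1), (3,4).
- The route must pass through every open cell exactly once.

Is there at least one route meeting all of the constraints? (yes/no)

Cell (1,1) has only one open neighbour but is neither the start nor the goal, so a Hamiltonian route would have to both enter and leave it through the same neighbour — impossible without revisiting.

no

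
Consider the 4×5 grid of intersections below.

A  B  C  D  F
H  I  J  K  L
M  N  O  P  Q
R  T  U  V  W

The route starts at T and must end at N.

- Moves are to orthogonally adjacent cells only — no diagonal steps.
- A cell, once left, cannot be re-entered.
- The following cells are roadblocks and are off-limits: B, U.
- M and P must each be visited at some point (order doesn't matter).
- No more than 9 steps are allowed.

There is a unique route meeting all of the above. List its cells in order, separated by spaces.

T R M H I J K P O N

Any route must reach M and P and still end at N within 9 moves, so the order of the required stops is forced.
Route from T: left 1 to R, up 2 to H, right 3 to K, down 1 to P, left 2 to N — 9 moves in all.
Check: all required cells visited; 9 ≤ 9 moves.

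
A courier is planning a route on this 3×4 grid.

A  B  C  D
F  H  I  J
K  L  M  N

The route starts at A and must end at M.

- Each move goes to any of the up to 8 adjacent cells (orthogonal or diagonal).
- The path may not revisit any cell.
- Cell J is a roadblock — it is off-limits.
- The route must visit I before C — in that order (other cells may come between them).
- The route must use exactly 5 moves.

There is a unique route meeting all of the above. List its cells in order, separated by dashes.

The waypoints must appear in the order I, C, with no cell reused.
Route from A: right to B, down-right to I, up to C, down-left to H, down-right to M — 5 moves in all.
Check: order respected (I at step 2, C at step 3); 5 moves as required.

A - B - I - C - H - M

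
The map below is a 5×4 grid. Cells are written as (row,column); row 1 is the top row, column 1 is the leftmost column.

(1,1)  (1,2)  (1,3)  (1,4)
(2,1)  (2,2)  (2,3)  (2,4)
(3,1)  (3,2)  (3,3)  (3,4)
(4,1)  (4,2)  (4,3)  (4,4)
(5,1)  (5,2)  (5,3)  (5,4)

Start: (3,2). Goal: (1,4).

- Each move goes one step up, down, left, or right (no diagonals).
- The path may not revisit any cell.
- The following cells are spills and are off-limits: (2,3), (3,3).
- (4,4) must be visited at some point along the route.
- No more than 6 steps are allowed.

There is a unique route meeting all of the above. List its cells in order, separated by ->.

(3,2) -> (4,2) -> (4,3) -> (4,4) -> (3,4) -> (2,4) -> (1,4)

The 6-move cap with required stops at (4,4) leaves no slack for detours.
Route from (3,2): down 1 to (4,2), right 2 to (4,4), up 3 to (1,4) — 6 moves in all.
Check: all required cells visited; 6 ≤ 6 moves.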